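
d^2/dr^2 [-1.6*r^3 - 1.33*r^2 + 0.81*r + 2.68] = -9.6*r - 2.66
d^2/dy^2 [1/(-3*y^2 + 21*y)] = 2*(y*(y - 7) - (2*y - 7)^2)/(3*y^3*(y - 7)^3)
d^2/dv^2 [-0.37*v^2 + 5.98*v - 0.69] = -0.740000000000000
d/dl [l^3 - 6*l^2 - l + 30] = 3*l^2 - 12*l - 1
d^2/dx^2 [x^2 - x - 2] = 2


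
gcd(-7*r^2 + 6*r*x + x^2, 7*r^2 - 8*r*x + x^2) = -r + x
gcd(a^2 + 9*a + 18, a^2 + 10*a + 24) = a + 6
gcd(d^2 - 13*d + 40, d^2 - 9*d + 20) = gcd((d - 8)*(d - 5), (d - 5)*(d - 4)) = d - 5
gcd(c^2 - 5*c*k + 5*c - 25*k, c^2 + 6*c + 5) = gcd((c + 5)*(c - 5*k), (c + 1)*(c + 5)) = c + 5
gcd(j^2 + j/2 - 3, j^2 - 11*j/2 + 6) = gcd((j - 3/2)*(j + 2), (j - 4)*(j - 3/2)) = j - 3/2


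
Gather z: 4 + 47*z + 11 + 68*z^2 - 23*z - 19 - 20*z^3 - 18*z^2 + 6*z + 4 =-20*z^3 + 50*z^2 + 30*z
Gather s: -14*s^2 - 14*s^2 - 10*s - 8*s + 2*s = -28*s^2 - 16*s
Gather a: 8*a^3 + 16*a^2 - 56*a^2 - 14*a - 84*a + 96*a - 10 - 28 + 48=8*a^3 - 40*a^2 - 2*a + 10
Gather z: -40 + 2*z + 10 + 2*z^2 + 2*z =2*z^2 + 4*z - 30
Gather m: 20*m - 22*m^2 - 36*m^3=-36*m^3 - 22*m^2 + 20*m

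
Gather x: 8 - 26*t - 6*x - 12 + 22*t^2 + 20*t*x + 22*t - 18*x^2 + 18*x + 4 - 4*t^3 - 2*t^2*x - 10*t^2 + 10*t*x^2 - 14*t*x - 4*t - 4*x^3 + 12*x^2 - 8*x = -4*t^3 + 12*t^2 - 8*t - 4*x^3 + x^2*(10*t - 6) + x*(-2*t^2 + 6*t + 4)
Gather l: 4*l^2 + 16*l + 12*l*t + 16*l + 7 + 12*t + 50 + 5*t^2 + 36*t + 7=4*l^2 + l*(12*t + 32) + 5*t^2 + 48*t + 64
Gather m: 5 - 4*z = 5 - 4*z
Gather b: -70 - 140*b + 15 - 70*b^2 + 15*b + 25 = -70*b^2 - 125*b - 30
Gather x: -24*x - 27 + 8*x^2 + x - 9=8*x^2 - 23*x - 36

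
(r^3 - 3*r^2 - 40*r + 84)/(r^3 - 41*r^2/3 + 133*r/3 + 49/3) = 3*(r^2 + 4*r - 12)/(3*r^2 - 20*r - 7)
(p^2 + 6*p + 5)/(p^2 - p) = (p^2 + 6*p + 5)/(p*(p - 1))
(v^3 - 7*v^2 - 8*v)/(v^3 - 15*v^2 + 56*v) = (v + 1)/(v - 7)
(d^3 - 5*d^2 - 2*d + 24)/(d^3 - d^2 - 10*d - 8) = (d - 3)/(d + 1)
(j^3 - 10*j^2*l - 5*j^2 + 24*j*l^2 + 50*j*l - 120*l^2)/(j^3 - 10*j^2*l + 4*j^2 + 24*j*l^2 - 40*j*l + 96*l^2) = (j - 5)/(j + 4)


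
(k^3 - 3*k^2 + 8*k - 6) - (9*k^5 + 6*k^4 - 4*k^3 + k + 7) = -9*k^5 - 6*k^4 + 5*k^3 - 3*k^2 + 7*k - 13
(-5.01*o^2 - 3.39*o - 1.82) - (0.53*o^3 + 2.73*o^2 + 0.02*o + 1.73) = -0.53*o^3 - 7.74*o^2 - 3.41*o - 3.55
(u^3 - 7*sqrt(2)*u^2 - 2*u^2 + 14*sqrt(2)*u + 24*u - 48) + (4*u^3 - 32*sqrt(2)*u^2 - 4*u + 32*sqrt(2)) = 5*u^3 - 39*sqrt(2)*u^2 - 2*u^2 + 14*sqrt(2)*u + 20*u - 48 + 32*sqrt(2)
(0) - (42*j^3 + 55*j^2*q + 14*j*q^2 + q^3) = -42*j^3 - 55*j^2*q - 14*j*q^2 - q^3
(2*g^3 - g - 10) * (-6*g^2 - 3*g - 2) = -12*g^5 - 6*g^4 + 2*g^3 + 63*g^2 + 32*g + 20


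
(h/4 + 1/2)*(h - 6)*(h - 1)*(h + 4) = h^4/4 - h^3/4 - 7*h^2 - 5*h + 12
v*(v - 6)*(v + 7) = v^3 + v^2 - 42*v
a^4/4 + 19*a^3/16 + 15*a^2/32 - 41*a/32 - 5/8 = (a/4 + 1)*(a - 1)*(a + 1/2)*(a + 5/4)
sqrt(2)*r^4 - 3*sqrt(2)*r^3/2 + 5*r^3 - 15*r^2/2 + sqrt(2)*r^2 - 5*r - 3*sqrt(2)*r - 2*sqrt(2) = (r - 2)*(r + 1/2)*(r + 2*sqrt(2))*(sqrt(2)*r + 1)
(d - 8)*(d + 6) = d^2 - 2*d - 48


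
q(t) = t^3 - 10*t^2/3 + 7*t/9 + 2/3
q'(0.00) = 0.78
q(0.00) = 0.67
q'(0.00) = 0.78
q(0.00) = 0.67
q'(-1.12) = 12.01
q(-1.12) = -5.79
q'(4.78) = 37.46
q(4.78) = 37.44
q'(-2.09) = 27.82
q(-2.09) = -24.65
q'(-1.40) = 15.99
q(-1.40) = -9.70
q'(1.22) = -2.89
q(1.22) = -1.53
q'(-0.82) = 8.26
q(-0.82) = -2.76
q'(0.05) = 0.45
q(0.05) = 0.70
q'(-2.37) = 33.43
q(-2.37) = -33.21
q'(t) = 3*t^2 - 20*t/3 + 7/9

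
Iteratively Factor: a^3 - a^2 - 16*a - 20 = (a - 5)*(a^2 + 4*a + 4) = (a - 5)*(a + 2)*(a + 2)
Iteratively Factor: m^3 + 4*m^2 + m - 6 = (m + 2)*(m^2 + 2*m - 3) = (m + 2)*(m + 3)*(m - 1)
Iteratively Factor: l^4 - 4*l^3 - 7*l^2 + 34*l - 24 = (l + 3)*(l^3 - 7*l^2 + 14*l - 8) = (l - 2)*(l + 3)*(l^2 - 5*l + 4) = (l - 4)*(l - 2)*(l + 3)*(l - 1)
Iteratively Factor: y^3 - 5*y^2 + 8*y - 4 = (y - 2)*(y^2 - 3*y + 2) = (y - 2)^2*(y - 1)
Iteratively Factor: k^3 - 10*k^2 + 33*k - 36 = (k - 4)*(k^2 - 6*k + 9) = (k - 4)*(k - 3)*(k - 3)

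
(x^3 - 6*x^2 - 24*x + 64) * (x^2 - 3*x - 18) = x^5 - 9*x^4 - 24*x^3 + 244*x^2 + 240*x - 1152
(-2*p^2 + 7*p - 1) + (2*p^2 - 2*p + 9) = 5*p + 8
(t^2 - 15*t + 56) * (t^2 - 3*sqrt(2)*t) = t^4 - 15*t^3 - 3*sqrt(2)*t^3 + 56*t^2 + 45*sqrt(2)*t^2 - 168*sqrt(2)*t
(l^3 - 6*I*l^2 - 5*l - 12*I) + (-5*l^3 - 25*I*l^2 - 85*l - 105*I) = -4*l^3 - 31*I*l^2 - 90*l - 117*I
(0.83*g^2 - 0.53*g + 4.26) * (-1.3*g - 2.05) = -1.079*g^3 - 1.0125*g^2 - 4.4515*g - 8.733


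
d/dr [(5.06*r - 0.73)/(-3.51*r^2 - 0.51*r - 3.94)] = (17.7606*r^2 - 5.1246*r - 20.3087)/(12.3201*r^4 + 3.5802*r^3 + 27.9189*r^2 + 4.0188*r + 15.5236)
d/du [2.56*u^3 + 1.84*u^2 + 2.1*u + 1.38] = 7.68*u^2 + 3.68*u + 2.1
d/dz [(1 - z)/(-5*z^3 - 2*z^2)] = (-10*z^2 + 13*z + 4)/(z^3*(25*z^2 + 20*z + 4))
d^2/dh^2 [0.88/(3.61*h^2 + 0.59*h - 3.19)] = (-22.936496*h^2 - 3.748624*h + 0.88*(7.22*h + 0.59)*(14.44*h + 1.18) + 20.267984)/(3.61*h^2 + 0.59*h - 3.19)^3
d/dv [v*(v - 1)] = 2*v - 1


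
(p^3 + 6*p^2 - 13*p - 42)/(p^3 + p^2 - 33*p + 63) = (p + 2)/(p - 3)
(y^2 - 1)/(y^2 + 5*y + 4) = (y - 1)/(y + 4)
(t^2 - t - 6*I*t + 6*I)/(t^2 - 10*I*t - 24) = (t - 1)/(t - 4*I)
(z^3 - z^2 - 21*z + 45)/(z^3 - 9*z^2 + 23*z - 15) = (z^2 + 2*z - 15)/(z^2 - 6*z + 5)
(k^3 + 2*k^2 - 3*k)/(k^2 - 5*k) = (k^2 + 2*k - 3)/(k - 5)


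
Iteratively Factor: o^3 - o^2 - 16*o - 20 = (o + 2)*(o^2 - 3*o - 10) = (o - 5)*(o + 2)*(o + 2)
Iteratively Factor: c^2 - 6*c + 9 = (c - 3)*(c - 3)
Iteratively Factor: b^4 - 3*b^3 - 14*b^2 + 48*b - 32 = (b - 4)*(b^3 + b^2 - 10*b + 8) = (b - 4)*(b + 4)*(b^2 - 3*b + 2) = (b - 4)*(b - 1)*(b + 4)*(b - 2)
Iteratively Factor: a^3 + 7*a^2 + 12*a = (a)*(a^2 + 7*a + 12) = a*(a + 4)*(a + 3)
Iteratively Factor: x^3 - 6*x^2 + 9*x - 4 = (x - 1)*(x^2 - 5*x + 4) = (x - 4)*(x - 1)*(x - 1)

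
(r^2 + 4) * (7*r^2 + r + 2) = 7*r^4 + r^3 + 30*r^2 + 4*r + 8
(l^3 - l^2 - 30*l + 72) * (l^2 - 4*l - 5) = l^5 - 5*l^4 - 31*l^3 + 197*l^2 - 138*l - 360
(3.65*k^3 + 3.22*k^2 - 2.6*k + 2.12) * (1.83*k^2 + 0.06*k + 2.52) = 6.6795*k^5 + 6.1116*k^4 + 4.6332*k^3 + 11.838*k^2 - 6.4248*k + 5.3424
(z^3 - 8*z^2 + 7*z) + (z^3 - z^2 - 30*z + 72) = 2*z^3 - 9*z^2 - 23*z + 72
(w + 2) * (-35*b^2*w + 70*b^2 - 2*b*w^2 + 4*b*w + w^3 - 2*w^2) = -35*b^2*w^2 + 140*b^2 - 2*b*w^3 + 8*b*w + w^4 - 4*w^2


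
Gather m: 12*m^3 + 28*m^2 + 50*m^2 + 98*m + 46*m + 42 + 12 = 12*m^3 + 78*m^2 + 144*m + 54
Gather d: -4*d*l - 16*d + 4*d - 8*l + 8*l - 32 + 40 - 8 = d*(-4*l - 12)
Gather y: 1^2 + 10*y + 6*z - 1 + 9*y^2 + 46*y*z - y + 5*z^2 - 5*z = 9*y^2 + y*(46*z + 9) + 5*z^2 + z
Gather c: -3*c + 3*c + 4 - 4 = 0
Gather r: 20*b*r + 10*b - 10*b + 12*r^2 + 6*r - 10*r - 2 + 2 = 12*r^2 + r*(20*b - 4)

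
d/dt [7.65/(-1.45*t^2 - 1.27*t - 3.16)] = (22.185*t + 9.7155)/(1.45*t^2 + 1.27*t + 3.16)^2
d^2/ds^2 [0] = 0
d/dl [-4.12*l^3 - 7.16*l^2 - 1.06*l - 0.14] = -12.36*l^2 - 14.32*l - 1.06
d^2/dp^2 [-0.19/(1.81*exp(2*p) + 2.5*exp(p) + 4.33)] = ((1.3756*exp(p) + 0.475)*(1.81*exp(2*p) + 2.5*exp(p) + 4.33) - 0.19*(3.62*exp(p) + 2.5)*(7.24*exp(p) + 5.0)*exp(p))*exp(p)/(1.81*exp(2*p) + 2.5*exp(p) + 4.33)^3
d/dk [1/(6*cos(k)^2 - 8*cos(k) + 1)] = 4*(3*cos(k) - 2)*sin(k)/(6*cos(k)^2 - 8*cos(k) + 1)^2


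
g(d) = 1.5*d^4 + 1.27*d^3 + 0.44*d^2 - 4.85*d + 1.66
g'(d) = 6.0*d^3 + 3.81*d^2 + 0.88*d - 4.85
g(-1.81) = 20.45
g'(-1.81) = -29.54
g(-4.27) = 430.17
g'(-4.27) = -406.27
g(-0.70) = 5.20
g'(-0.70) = -5.66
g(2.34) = 53.97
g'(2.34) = 94.95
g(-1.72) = 17.97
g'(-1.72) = -25.62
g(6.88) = 3763.53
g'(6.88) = 2135.51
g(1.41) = 5.19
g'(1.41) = 20.78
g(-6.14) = 1885.94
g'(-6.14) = -1255.47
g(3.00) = 146.86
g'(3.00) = 194.08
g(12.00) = 33305.38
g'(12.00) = 10922.35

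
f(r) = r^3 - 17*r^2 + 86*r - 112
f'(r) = 3*r^2 - 34*r + 86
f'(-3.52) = 242.85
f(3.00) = 20.00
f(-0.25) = -134.58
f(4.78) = 19.87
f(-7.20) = -1985.73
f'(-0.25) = 94.69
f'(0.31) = 75.75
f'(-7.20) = 486.32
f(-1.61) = -298.70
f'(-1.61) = 148.52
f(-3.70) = -713.58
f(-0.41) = -150.19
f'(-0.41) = 100.44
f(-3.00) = -550.00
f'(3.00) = 11.00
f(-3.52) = -668.97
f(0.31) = -86.94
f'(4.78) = -7.97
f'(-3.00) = 215.00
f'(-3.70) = 252.87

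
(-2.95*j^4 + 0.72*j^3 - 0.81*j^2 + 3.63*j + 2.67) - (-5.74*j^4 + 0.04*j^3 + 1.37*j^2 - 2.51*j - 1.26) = 2.79*j^4 + 0.68*j^3 - 2.18*j^2 + 6.14*j + 3.93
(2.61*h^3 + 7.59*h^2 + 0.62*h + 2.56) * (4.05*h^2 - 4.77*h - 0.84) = 10.5705*h^5 + 18.2898*h^4 - 35.8857*h^3 + 1.035*h^2 - 12.732*h - 2.1504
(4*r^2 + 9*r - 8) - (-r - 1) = 4*r^2 + 10*r - 7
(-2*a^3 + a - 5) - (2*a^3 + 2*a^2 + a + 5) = -4*a^3 - 2*a^2 - 10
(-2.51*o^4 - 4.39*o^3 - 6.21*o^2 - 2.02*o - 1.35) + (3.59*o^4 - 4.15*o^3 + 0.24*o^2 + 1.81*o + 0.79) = 1.08*o^4 - 8.54*o^3 - 5.97*o^2 - 0.21*o - 0.56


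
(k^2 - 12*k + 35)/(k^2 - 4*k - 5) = (k - 7)/(k + 1)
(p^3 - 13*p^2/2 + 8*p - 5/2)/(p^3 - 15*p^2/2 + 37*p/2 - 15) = (2*p^3 - 13*p^2 + 16*p - 5)/(2*p^3 - 15*p^2 + 37*p - 30)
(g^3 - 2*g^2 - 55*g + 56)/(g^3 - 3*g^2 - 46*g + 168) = (g^2 - 9*g + 8)/(g^2 - 10*g + 24)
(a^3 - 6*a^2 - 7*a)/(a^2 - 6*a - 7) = a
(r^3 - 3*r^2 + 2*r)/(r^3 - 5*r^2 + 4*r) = (r - 2)/(r - 4)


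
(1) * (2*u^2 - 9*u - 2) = 2*u^2 - 9*u - 2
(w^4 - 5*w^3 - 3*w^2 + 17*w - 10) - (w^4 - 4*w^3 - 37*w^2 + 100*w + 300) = -w^3 + 34*w^2 - 83*w - 310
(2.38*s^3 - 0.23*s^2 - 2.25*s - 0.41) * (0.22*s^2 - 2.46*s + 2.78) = 0.5236*s^5 - 5.9054*s^4 + 6.6872*s^3 + 4.8054*s^2 - 5.2464*s - 1.1398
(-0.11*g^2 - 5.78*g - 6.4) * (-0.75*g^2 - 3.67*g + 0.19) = 0.0825*g^4 + 4.7387*g^3 + 25.9917*g^2 + 22.3898*g - 1.216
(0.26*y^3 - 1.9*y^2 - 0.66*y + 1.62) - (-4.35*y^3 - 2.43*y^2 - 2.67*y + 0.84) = 4.61*y^3 + 0.53*y^2 + 2.01*y + 0.78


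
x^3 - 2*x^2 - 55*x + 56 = (x - 8)*(x - 1)*(x + 7)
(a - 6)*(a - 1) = a^2 - 7*a + 6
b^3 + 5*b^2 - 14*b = b*(b - 2)*(b + 7)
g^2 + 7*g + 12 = (g + 3)*(g + 4)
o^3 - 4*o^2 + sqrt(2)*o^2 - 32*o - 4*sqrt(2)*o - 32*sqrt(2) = (o - 8)*(o + 4)*(o + sqrt(2))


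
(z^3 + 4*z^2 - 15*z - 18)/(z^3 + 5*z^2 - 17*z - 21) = (z + 6)/(z + 7)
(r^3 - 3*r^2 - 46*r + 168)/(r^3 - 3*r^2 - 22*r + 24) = (r^2 + 3*r - 28)/(r^2 + 3*r - 4)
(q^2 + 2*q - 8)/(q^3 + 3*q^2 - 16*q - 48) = (q - 2)/(q^2 - q - 12)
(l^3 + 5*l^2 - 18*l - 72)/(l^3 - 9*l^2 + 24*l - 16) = (l^2 + 9*l + 18)/(l^2 - 5*l + 4)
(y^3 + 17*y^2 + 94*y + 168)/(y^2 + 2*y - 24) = (y^2 + 11*y + 28)/(y - 4)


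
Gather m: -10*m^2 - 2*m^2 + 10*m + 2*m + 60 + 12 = -12*m^2 + 12*m + 72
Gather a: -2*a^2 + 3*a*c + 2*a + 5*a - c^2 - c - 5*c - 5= -2*a^2 + a*(3*c + 7) - c^2 - 6*c - 5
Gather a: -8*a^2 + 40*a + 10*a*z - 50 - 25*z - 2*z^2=-8*a^2 + a*(10*z + 40) - 2*z^2 - 25*z - 50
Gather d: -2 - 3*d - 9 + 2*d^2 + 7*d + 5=2*d^2 + 4*d - 6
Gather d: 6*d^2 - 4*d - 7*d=6*d^2 - 11*d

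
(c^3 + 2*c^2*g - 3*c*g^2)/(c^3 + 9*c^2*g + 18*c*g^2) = (c - g)/(c + 6*g)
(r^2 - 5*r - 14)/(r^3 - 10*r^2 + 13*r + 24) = (r^2 - 5*r - 14)/(r^3 - 10*r^2 + 13*r + 24)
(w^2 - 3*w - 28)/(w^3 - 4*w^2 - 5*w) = (-w^2 + 3*w + 28)/(w*(-w^2 + 4*w + 5))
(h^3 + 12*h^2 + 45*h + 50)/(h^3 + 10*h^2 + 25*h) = (h + 2)/h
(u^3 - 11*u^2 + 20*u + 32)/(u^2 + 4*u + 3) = (u^2 - 12*u + 32)/(u + 3)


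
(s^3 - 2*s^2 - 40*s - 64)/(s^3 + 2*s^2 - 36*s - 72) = (s^2 - 4*s - 32)/(s^2 - 36)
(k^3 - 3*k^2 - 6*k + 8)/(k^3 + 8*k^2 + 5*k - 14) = (k - 4)/(k + 7)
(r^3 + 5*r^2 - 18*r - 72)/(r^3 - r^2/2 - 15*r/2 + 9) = 2*(r^2 + 2*r - 24)/(2*r^2 - 7*r + 6)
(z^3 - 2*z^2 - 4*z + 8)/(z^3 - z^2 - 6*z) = (z^2 - 4*z + 4)/(z*(z - 3))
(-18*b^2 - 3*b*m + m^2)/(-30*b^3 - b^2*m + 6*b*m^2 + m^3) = (6*b - m)/(10*b^2 - 3*b*m - m^2)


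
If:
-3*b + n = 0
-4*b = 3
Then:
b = -3/4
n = -9/4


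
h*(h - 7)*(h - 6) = h^3 - 13*h^2 + 42*h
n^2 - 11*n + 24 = (n - 8)*(n - 3)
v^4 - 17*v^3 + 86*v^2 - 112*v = v*(v - 8)*(v - 7)*(v - 2)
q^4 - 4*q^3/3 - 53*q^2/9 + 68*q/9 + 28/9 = (q - 2)^2*(q + 1/3)*(q + 7/3)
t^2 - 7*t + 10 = (t - 5)*(t - 2)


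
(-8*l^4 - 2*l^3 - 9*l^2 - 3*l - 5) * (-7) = 56*l^4 + 14*l^3 + 63*l^2 + 21*l + 35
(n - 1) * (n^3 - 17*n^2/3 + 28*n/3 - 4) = n^4 - 20*n^3/3 + 15*n^2 - 40*n/3 + 4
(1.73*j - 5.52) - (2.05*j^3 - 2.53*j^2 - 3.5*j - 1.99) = -2.05*j^3 + 2.53*j^2 + 5.23*j - 3.53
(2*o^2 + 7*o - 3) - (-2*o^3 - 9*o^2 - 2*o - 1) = 2*o^3 + 11*o^2 + 9*o - 2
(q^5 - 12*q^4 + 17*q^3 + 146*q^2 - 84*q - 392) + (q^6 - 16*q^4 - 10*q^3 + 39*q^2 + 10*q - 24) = q^6 + q^5 - 28*q^4 + 7*q^3 + 185*q^2 - 74*q - 416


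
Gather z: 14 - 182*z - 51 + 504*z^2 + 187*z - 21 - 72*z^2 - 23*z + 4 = 432*z^2 - 18*z - 54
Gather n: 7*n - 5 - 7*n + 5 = 0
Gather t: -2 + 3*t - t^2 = -t^2 + 3*t - 2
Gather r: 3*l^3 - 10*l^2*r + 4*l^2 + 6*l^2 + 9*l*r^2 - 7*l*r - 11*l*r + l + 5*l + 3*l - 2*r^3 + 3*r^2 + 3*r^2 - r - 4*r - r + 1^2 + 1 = 3*l^3 + 10*l^2 + 9*l - 2*r^3 + r^2*(9*l + 6) + r*(-10*l^2 - 18*l - 6) + 2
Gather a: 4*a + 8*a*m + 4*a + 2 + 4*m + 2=a*(8*m + 8) + 4*m + 4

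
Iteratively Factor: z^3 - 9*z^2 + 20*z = (z - 4)*(z^2 - 5*z) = (z - 5)*(z - 4)*(z)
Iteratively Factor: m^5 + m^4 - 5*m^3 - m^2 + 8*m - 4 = (m - 1)*(m^4 + 2*m^3 - 3*m^2 - 4*m + 4) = (m - 1)^2*(m^3 + 3*m^2 - 4) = (m - 1)^2*(m + 2)*(m^2 + m - 2) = (m - 1)^3*(m + 2)*(m + 2)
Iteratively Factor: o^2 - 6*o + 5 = (o - 1)*(o - 5)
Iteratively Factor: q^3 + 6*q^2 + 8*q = (q + 2)*(q^2 + 4*q) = q*(q + 2)*(q + 4)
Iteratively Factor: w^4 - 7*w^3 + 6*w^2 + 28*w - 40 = (w - 2)*(w^3 - 5*w^2 - 4*w + 20) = (w - 2)*(w + 2)*(w^2 - 7*w + 10) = (w - 2)^2*(w + 2)*(w - 5)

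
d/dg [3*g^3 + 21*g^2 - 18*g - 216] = 9*g^2 + 42*g - 18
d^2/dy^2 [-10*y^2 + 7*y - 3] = -20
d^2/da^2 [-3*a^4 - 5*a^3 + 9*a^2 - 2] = -36*a^2 - 30*a + 18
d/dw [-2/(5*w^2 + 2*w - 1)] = 4*(5*w + 1)/(5*w^2 + 2*w - 1)^2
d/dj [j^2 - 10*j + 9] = 2*j - 10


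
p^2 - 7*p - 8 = (p - 8)*(p + 1)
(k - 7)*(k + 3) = k^2 - 4*k - 21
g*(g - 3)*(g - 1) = g^3 - 4*g^2 + 3*g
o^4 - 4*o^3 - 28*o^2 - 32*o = o*(o - 8)*(o + 2)^2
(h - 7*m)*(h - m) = h^2 - 8*h*m + 7*m^2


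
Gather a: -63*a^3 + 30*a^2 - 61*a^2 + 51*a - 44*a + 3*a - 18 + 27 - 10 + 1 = -63*a^3 - 31*a^2 + 10*a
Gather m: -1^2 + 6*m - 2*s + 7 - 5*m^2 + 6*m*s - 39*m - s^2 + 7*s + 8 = -5*m^2 + m*(6*s - 33) - s^2 + 5*s + 14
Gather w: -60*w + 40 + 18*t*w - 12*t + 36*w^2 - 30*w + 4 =-12*t + 36*w^2 + w*(18*t - 90) + 44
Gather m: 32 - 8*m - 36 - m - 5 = -9*m - 9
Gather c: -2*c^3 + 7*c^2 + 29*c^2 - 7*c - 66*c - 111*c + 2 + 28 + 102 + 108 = -2*c^3 + 36*c^2 - 184*c + 240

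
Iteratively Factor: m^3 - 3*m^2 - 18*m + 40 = (m + 4)*(m^2 - 7*m + 10) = (m - 2)*(m + 4)*(m - 5)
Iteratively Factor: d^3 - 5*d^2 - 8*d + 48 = (d + 3)*(d^2 - 8*d + 16) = (d - 4)*(d + 3)*(d - 4)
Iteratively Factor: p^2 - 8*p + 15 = (p - 5)*(p - 3)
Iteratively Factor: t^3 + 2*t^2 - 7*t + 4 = (t + 4)*(t^2 - 2*t + 1) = (t - 1)*(t + 4)*(t - 1)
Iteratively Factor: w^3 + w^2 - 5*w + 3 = (w - 1)*(w^2 + 2*w - 3) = (w - 1)^2*(w + 3)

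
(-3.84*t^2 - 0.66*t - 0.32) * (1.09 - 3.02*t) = 11.5968*t^3 - 2.1924*t^2 + 0.247*t - 0.3488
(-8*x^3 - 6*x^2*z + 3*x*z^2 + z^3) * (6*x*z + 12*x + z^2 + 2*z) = -48*x^4*z - 96*x^4 - 44*x^3*z^2 - 88*x^3*z + 12*x^2*z^3 + 24*x^2*z^2 + 9*x*z^4 + 18*x*z^3 + z^5 + 2*z^4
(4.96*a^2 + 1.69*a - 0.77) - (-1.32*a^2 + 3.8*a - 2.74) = 6.28*a^2 - 2.11*a + 1.97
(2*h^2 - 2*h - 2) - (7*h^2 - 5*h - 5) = -5*h^2 + 3*h + 3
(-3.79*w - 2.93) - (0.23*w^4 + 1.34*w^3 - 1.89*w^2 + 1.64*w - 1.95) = -0.23*w^4 - 1.34*w^3 + 1.89*w^2 - 5.43*w - 0.98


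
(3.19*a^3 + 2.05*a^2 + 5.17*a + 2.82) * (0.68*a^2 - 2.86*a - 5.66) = 2.1692*a^5 - 7.7294*a^4 - 20.4028*a^3 - 24.4716*a^2 - 37.3274*a - 15.9612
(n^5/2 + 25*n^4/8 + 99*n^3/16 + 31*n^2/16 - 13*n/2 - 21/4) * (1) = n^5/2 + 25*n^4/8 + 99*n^3/16 + 31*n^2/16 - 13*n/2 - 21/4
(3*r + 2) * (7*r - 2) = 21*r^2 + 8*r - 4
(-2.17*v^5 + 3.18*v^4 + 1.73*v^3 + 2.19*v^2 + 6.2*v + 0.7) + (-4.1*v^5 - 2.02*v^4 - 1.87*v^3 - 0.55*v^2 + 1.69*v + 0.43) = -6.27*v^5 + 1.16*v^4 - 0.14*v^3 + 1.64*v^2 + 7.89*v + 1.13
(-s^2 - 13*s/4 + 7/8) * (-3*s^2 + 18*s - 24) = 3*s^4 - 33*s^3/4 - 297*s^2/8 + 375*s/4 - 21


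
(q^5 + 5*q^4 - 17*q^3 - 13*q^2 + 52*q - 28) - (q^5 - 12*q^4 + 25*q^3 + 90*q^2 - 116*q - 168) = 17*q^4 - 42*q^3 - 103*q^2 + 168*q + 140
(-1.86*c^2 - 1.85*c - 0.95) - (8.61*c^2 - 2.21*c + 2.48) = -10.47*c^2 + 0.36*c - 3.43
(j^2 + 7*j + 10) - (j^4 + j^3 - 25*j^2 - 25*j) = -j^4 - j^3 + 26*j^2 + 32*j + 10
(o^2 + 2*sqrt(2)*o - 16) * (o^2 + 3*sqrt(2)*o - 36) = o^4 + 5*sqrt(2)*o^3 - 40*o^2 - 120*sqrt(2)*o + 576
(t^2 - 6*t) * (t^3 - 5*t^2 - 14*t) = t^5 - 11*t^4 + 16*t^3 + 84*t^2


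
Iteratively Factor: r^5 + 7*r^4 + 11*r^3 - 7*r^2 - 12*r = (r + 4)*(r^4 + 3*r^3 - r^2 - 3*r) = (r + 3)*(r + 4)*(r^3 - r) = (r - 1)*(r + 3)*(r + 4)*(r^2 + r) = r*(r - 1)*(r + 3)*(r + 4)*(r + 1)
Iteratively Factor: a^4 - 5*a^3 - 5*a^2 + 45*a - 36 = (a - 4)*(a^3 - a^2 - 9*a + 9) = (a - 4)*(a - 3)*(a^2 + 2*a - 3) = (a - 4)*(a - 3)*(a + 3)*(a - 1)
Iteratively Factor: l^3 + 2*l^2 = (l + 2)*(l^2) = l*(l + 2)*(l)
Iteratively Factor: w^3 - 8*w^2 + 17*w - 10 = (w - 2)*(w^2 - 6*w + 5) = (w - 5)*(w - 2)*(w - 1)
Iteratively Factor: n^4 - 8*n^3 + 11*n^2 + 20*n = (n - 5)*(n^3 - 3*n^2 - 4*n) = (n - 5)*(n - 4)*(n^2 + n) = n*(n - 5)*(n - 4)*(n + 1)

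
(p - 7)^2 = p^2 - 14*p + 49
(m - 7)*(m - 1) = m^2 - 8*m + 7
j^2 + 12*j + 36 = (j + 6)^2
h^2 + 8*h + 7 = (h + 1)*(h + 7)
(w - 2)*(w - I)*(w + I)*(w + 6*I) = w^4 - 2*w^3 + 6*I*w^3 + w^2 - 12*I*w^2 - 2*w + 6*I*w - 12*I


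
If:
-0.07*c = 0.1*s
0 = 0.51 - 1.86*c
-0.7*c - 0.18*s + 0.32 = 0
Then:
No Solution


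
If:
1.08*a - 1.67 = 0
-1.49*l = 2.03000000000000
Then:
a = 1.55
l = -1.36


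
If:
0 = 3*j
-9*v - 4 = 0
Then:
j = 0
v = -4/9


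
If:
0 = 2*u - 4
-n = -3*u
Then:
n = 6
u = 2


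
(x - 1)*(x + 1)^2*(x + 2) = x^4 + 3*x^3 + x^2 - 3*x - 2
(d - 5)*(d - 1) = d^2 - 6*d + 5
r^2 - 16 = (r - 4)*(r + 4)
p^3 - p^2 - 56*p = p*(p - 8)*(p + 7)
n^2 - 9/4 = (n - 3/2)*(n + 3/2)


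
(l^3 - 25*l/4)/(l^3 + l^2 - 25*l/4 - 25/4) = l/(l + 1)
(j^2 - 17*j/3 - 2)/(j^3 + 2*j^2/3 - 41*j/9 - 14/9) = 3*(j - 6)/(3*j^2 + j - 14)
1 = 1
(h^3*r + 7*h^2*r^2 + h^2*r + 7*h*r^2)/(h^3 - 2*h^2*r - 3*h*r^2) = r*(-h^2 - 7*h*r - h - 7*r)/(-h^2 + 2*h*r + 3*r^2)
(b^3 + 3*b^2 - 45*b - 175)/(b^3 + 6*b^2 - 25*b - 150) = (b^2 - 2*b - 35)/(b^2 + b - 30)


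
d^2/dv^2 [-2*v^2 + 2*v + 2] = -4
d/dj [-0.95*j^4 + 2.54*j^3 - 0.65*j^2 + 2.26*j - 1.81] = -3.8*j^3 + 7.62*j^2 - 1.3*j + 2.26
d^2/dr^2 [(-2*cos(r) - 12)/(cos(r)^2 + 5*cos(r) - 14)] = 2*(9*(1 - cos(2*r))^2*cos(r)/4 + 19*(1 - cos(2*r))^2/4 + 961*cos(r)/2 + 279*cos(2*r) + 45*cos(3*r) - cos(5*r)/2 - 348)/((cos(r) - 2)^3*(cos(r) + 7)^3)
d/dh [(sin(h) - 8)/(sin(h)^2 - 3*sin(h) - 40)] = -cos(h)/(sin(h) + 5)^2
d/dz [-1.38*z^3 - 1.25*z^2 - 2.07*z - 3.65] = -4.14*z^2 - 2.5*z - 2.07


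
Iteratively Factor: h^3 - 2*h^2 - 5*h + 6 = (h - 3)*(h^2 + h - 2) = (h - 3)*(h + 2)*(h - 1)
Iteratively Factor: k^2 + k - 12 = (k - 3)*(k + 4)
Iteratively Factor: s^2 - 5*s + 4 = (s - 4)*(s - 1)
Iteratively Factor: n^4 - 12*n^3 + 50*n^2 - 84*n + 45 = (n - 3)*(n^3 - 9*n^2 + 23*n - 15) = (n - 5)*(n - 3)*(n^2 - 4*n + 3) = (n - 5)*(n - 3)^2*(n - 1)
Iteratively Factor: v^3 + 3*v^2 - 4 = (v + 2)*(v^2 + v - 2) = (v - 1)*(v + 2)*(v + 2)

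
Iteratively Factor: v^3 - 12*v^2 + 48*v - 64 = (v - 4)*(v^2 - 8*v + 16) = (v - 4)^2*(v - 4)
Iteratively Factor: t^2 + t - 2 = (t + 2)*(t - 1)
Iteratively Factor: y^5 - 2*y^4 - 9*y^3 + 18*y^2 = (y + 3)*(y^4 - 5*y^3 + 6*y^2) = (y - 2)*(y + 3)*(y^3 - 3*y^2) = y*(y - 2)*(y + 3)*(y^2 - 3*y) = y^2*(y - 2)*(y + 3)*(y - 3)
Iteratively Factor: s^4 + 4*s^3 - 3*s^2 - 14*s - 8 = (s + 4)*(s^3 - 3*s - 2) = (s + 1)*(s + 4)*(s^2 - s - 2) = (s + 1)^2*(s + 4)*(s - 2)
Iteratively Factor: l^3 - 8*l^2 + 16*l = (l - 4)*(l^2 - 4*l) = l*(l - 4)*(l - 4)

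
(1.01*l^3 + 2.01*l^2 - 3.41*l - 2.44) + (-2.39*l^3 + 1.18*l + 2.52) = -1.38*l^3 + 2.01*l^2 - 2.23*l + 0.0800000000000001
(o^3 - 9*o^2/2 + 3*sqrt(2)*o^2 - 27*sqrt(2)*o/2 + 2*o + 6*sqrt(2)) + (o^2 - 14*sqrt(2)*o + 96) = o^3 - 7*o^2/2 + 3*sqrt(2)*o^2 - 55*sqrt(2)*o/2 + 2*o + 6*sqrt(2) + 96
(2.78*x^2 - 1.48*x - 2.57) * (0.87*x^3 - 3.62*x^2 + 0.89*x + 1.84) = 2.4186*x^5 - 11.3512*x^4 + 5.5959*x^3 + 13.1014*x^2 - 5.0105*x - 4.7288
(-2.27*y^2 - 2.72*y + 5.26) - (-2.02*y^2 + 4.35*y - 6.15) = -0.25*y^2 - 7.07*y + 11.41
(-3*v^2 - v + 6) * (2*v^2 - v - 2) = -6*v^4 + v^3 + 19*v^2 - 4*v - 12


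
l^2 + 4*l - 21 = (l - 3)*(l + 7)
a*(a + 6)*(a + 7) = a^3 + 13*a^2 + 42*a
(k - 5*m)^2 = k^2 - 10*k*m + 25*m^2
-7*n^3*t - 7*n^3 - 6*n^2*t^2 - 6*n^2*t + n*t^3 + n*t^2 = (-7*n + t)*(n + t)*(n*t + n)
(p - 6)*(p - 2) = p^2 - 8*p + 12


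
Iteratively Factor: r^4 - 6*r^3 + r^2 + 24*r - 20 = (r - 1)*(r^3 - 5*r^2 - 4*r + 20) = (r - 1)*(r + 2)*(r^2 - 7*r + 10) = (r - 2)*(r - 1)*(r + 2)*(r - 5)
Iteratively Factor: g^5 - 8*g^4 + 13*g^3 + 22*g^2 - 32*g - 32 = (g + 1)*(g^4 - 9*g^3 + 22*g^2 - 32) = (g - 2)*(g + 1)*(g^3 - 7*g^2 + 8*g + 16) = (g - 4)*(g - 2)*(g + 1)*(g^2 - 3*g - 4) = (g - 4)*(g - 2)*(g + 1)^2*(g - 4)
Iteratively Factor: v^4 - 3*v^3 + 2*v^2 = (v - 2)*(v^3 - v^2) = v*(v - 2)*(v^2 - v) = v*(v - 2)*(v - 1)*(v)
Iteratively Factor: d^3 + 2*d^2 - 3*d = (d)*(d^2 + 2*d - 3) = d*(d + 3)*(d - 1)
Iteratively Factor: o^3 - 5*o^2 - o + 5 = (o - 1)*(o^2 - 4*o - 5) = (o - 5)*(o - 1)*(o + 1)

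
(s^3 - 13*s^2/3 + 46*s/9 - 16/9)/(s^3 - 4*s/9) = (3*s^2 - 11*s + 8)/(s*(3*s + 2))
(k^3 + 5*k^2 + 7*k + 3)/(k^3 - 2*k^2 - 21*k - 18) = (k + 1)/(k - 6)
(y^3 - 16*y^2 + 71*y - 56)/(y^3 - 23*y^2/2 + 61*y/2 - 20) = 2*(y - 7)/(2*y - 5)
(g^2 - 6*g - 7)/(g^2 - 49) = (g + 1)/(g + 7)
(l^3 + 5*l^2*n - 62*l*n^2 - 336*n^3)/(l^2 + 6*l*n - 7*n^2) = (l^2 - 2*l*n - 48*n^2)/(l - n)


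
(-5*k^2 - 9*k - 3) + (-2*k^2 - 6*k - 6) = -7*k^2 - 15*k - 9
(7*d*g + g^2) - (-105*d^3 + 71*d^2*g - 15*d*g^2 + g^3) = 105*d^3 - 71*d^2*g + 15*d*g^2 + 7*d*g - g^3 + g^2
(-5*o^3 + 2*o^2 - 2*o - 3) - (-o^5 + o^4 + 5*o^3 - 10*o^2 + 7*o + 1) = o^5 - o^4 - 10*o^3 + 12*o^2 - 9*o - 4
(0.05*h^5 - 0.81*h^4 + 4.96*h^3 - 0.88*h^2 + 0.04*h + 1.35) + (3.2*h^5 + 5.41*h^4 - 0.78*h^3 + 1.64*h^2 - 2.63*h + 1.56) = 3.25*h^5 + 4.6*h^4 + 4.18*h^3 + 0.76*h^2 - 2.59*h + 2.91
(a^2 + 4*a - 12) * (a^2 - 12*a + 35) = a^4 - 8*a^3 - 25*a^2 + 284*a - 420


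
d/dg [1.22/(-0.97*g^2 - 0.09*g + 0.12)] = (2.3668*g + 0.1098)/(0.97*g^2 + 0.09*g - 0.12)^2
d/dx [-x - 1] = -1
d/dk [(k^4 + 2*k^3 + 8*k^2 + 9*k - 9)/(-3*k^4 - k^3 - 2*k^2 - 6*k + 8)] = (5*k^6 + 44*k^5 + 67*k^4 - 82*k^3 - 9*k^2 + 92*k + 18)/(9*k^8 + 6*k^7 + 13*k^6 + 40*k^5 - 32*k^4 + 8*k^3 + 4*k^2 - 96*k + 64)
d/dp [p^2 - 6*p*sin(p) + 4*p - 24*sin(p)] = -6*p*cos(p) + 2*p - 6*sin(p) - 24*cos(p) + 4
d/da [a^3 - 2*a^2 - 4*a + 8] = 3*a^2 - 4*a - 4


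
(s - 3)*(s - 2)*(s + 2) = s^3 - 3*s^2 - 4*s + 12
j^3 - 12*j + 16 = (j - 2)^2*(j + 4)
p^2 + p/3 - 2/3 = (p - 2/3)*(p + 1)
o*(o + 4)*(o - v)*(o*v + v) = o^4*v - o^3*v^2 + 5*o^3*v - 5*o^2*v^2 + 4*o^2*v - 4*o*v^2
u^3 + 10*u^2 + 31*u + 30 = (u + 2)*(u + 3)*(u + 5)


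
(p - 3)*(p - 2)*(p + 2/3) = p^3 - 13*p^2/3 + 8*p/3 + 4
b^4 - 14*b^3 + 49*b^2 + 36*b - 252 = (b - 7)*(b - 6)*(b - 3)*(b + 2)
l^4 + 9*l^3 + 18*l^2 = l^2*(l + 3)*(l + 6)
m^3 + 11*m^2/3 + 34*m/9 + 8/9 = (m + 1/3)*(m + 4/3)*(m + 2)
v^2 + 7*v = v*(v + 7)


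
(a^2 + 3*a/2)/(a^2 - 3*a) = (a + 3/2)/(a - 3)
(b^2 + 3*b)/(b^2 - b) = (b + 3)/(b - 1)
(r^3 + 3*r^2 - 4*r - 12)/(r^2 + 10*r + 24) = (r^3 + 3*r^2 - 4*r - 12)/(r^2 + 10*r + 24)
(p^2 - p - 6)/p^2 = (p^2 - p - 6)/p^2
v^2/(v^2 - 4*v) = v/(v - 4)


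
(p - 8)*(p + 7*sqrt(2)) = p^2 - 8*p + 7*sqrt(2)*p - 56*sqrt(2)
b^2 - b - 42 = (b - 7)*(b + 6)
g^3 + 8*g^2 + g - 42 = (g - 2)*(g + 3)*(g + 7)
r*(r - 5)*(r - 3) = r^3 - 8*r^2 + 15*r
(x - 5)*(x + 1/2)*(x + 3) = x^3 - 3*x^2/2 - 16*x - 15/2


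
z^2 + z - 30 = (z - 5)*(z + 6)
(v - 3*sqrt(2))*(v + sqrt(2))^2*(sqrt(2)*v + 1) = sqrt(2)*v^4 - v^3 - 11*sqrt(2)*v^2 - 22*v - 6*sqrt(2)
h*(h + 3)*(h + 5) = h^3 + 8*h^2 + 15*h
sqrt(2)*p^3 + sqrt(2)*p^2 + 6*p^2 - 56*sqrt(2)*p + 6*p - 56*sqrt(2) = (p - 4*sqrt(2))*(p + 7*sqrt(2))*(sqrt(2)*p + sqrt(2))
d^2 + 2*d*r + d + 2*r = (d + 1)*(d + 2*r)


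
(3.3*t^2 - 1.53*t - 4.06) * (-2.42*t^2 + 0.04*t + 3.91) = -7.986*t^4 + 3.8346*t^3 + 22.667*t^2 - 6.1447*t - 15.8746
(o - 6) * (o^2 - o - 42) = o^3 - 7*o^2 - 36*o + 252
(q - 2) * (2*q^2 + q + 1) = 2*q^3 - 3*q^2 - q - 2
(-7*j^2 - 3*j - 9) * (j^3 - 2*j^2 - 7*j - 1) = -7*j^5 + 11*j^4 + 46*j^3 + 46*j^2 + 66*j + 9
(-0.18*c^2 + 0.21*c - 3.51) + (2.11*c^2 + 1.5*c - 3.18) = 1.93*c^2 + 1.71*c - 6.69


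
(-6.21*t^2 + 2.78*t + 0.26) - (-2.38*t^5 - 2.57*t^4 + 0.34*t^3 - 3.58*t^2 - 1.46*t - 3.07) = 2.38*t^5 + 2.57*t^4 - 0.34*t^3 - 2.63*t^2 + 4.24*t + 3.33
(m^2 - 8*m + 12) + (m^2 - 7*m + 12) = 2*m^2 - 15*m + 24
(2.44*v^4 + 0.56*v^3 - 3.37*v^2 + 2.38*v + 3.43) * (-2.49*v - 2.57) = -6.0756*v^5 - 7.6652*v^4 + 6.9521*v^3 + 2.7347*v^2 - 14.6573*v - 8.8151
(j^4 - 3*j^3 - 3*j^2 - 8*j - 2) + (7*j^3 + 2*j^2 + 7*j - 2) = j^4 + 4*j^3 - j^2 - j - 4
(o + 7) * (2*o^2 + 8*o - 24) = 2*o^3 + 22*o^2 + 32*o - 168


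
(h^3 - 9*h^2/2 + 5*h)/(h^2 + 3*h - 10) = h*(2*h - 5)/(2*(h + 5))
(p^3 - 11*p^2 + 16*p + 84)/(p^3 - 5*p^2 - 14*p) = (p - 6)/p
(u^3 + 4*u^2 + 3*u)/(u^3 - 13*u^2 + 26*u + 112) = u*(u^2 + 4*u + 3)/(u^3 - 13*u^2 + 26*u + 112)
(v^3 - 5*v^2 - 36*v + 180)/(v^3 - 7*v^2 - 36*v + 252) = (v - 5)/(v - 7)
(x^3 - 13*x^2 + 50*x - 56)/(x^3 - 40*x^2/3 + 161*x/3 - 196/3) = 3*(x - 2)/(3*x - 7)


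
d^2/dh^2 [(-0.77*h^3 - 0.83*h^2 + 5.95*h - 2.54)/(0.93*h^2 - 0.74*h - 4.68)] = (1.603898*h^3 - 50.856012*h^2 + 64.67976*h - 102.462064)/(0.804357*h^6 - 1.920078*h^5 - 10.615392*h^4 + 18.919432*h^3 + 53.419392*h^2 - 48.623328*h - 102.503232)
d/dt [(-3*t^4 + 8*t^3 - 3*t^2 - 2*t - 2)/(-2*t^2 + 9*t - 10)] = (12*t^5 - 97*t^4 + 264*t^3 - 271*t^2 + 52*t + 38)/(4*t^4 - 36*t^3 + 121*t^2 - 180*t + 100)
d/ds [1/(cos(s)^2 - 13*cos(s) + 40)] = (2*cos(s) - 13)*sin(s)/(cos(s)^2 - 13*cos(s) + 40)^2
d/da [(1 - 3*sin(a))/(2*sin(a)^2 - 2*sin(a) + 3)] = (6*sin(a)^2 - 4*sin(a) - 7)*cos(a)/(-2*sin(a) - cos(2*a) + 4)^2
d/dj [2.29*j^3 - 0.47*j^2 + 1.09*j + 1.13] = 6.87*j^2 - 0.94*j + 1.09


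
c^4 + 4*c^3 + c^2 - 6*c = c*(c - 1)*(c + 2)*(c + 3)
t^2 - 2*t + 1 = (t - 1)^2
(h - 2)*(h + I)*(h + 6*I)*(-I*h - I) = -I*h^4 + 7*h^3 + I*h^3 - 7*h^2 + 8*I*h^2 - 14*h - 6*I*h - 12*I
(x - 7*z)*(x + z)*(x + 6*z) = x^3 - 43*x*z^2 - 42*z^3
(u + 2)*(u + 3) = u^2 + 5*u + 6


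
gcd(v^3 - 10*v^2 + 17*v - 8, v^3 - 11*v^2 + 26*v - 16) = v^2 - 9*v + 8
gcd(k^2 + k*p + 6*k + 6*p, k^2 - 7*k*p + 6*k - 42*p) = k + 6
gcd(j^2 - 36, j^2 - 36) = j^2 - 36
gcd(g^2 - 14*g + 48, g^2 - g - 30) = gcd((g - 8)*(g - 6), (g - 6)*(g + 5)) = g - 6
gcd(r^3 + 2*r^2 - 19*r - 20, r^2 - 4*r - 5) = r + 1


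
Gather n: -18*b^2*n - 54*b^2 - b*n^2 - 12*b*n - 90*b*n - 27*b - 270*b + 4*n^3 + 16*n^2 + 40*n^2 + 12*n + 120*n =-54*b^2 - 297*b + 4*n^3 + n^2*(56 - b) + n*(-18*b^2 - 102*b + 132)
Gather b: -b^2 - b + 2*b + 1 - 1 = -b^2 + b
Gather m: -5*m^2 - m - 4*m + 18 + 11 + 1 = -5*m^2 - 5*m + 30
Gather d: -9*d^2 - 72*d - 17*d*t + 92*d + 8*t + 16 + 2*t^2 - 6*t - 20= -9*d^2 + d*(20 - 17*t) + 2*t^2 + 2*t - 4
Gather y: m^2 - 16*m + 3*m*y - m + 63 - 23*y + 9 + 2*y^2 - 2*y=m^2 - 17*m + 2*y^2 + y*(3*m - 25) + 72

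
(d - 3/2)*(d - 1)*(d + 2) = d^3 - d^2/2 - 7*d/2 + 3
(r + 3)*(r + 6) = r^2 + 9*r + 18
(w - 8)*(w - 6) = w^2 - 14*w + 48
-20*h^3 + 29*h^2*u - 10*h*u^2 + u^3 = (-5*h + u)*(-4*h + u)*(-h + u)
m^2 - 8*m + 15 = (m - 5)*(m - 3)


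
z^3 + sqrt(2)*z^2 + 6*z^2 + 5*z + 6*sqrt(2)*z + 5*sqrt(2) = (z + 1)*(z + 5)*(z + sqrt(2))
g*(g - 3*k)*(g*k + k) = g^3*k - 3*g^2*k^2 + g^2*k - 3*g*k^2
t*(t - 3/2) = t^2 - 3*t/2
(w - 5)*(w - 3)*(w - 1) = w^3 - 9*w^2 + 23*w - 15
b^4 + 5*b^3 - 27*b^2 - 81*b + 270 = (b - 3)^2*(b + 5)*(b + 6)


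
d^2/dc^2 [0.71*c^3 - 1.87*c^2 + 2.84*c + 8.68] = 4.26*c - 3.74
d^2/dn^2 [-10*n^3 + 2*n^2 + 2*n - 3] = 4 - 60*n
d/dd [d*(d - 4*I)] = 2*d - 4*I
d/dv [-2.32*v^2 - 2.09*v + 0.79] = -4.64*v - 2.09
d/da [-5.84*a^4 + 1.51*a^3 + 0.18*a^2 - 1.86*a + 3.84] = -23.36*a^3 + 4.53*a^2 + 0.36*a - 1.86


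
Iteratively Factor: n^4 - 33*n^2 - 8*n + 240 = (n + 4)*(n^3 - 4*n^2 - 17*n + 60) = (n + 4)^2*(n^2 - 8*n + 15) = (n - 3)*(n + 4)^2*(n - 5)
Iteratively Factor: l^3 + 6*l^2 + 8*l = (l + 4)*(l^2 + 2*l) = l*(l + 4)*(l + 2)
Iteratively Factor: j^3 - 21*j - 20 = (j + 4)*(j^2 - 4*j - 5) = (j - 5)*(j + 4)*(j + 1)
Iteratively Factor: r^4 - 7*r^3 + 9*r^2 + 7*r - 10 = (r + 1)*(r^3 - 8*r^2 + 17*r - 10) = (r - 1)*(r + 1)*(r^2 - 7*r + 10) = (r - 5)*(r - 1)*(r + 1)*(r - 2)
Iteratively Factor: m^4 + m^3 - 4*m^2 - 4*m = (m + 2)*(m^3 - m^2 - 2*m) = (m + 1)*(m + 2)*(m^2 - 2*m) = m*(m + 1)*(m + 2)*(m - 2)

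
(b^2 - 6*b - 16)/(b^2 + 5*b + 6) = (b - 8)/(b + 3)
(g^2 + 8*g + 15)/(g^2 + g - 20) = (g + 3)/(g - 4)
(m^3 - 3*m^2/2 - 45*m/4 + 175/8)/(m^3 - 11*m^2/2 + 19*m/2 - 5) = (m^2 + m - 35/4)/(m^2 - 3*m + 2)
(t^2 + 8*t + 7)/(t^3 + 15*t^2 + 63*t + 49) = 1/(t + 7)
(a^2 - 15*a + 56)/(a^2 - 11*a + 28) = (a - 8)/(a - 4)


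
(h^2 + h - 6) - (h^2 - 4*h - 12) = 5*h + 6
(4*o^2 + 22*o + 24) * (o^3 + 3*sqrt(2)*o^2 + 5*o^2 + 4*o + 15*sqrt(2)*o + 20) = 4*o^5 + 12*sqrt(2)*o^4 + 42*o^4 + 150*o^3 + 126*sqrt(2)*o^3 + 288*o^2 + 402*sqrt(2)*o^2 + 360*sqrt(2)*o + 536*o + 480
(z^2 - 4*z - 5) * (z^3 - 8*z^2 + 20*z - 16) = z^5 - 12*z^4 + 47*z^3 - 56*z^2 - 36*z + 80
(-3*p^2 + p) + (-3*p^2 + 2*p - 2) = -6*p^2 + 3*p - 2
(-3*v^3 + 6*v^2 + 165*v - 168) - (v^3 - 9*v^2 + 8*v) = -4*v^3 + 15*v^2 + 157*v - 168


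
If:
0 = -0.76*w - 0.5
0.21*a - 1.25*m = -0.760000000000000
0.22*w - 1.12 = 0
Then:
No Solution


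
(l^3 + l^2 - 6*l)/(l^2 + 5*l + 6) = l*(l - 2)/(l + 2)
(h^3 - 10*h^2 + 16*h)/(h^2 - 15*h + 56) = h*(h - 2)/(h - 7)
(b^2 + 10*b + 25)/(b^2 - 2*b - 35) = (b + 5)/(b - 7)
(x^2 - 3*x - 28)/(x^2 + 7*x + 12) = (x - 7)/(x + 3)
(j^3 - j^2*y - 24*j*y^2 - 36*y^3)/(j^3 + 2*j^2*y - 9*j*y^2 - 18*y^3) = (-j + 6*y)/(-j + 3*y)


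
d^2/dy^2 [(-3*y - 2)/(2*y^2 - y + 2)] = 2*(-(3*y + 2)*(4*y - 1)^2 + (18*y + 1)*(2*y^2 - y + 2))/(2*y^2 - y + 2)^3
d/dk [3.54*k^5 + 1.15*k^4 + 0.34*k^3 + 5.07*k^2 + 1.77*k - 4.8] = 17.7*k^4 + 4.6*k^3 + 1.02*k^2 + 10.14*k + 1.77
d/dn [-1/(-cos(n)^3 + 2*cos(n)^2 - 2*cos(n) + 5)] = (3*cos(n)^2 - 4*cos(n) + 2)*sin(n)/(cos(n)^3 - 2*cos(n)^2 + 2*cos(n) - 5)^2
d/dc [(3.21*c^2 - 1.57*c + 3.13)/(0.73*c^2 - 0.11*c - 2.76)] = (0.793*c^2 - 22.289*c + 4.6775)/(0.5329*c^4 - 0.1606*c^3 - 4.0175*c^2 + 0.6072*c + 7.6176)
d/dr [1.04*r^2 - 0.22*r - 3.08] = 2.08*r - 0.22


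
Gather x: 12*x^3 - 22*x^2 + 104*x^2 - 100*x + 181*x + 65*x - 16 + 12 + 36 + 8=12*x^3 + 82*x^2 + 146*x + 40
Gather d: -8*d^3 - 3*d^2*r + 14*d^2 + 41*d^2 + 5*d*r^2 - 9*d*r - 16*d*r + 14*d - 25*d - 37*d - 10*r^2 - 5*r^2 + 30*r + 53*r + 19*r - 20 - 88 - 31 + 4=-8*d^3 + d^2*(55 - 3*r) + d*(5*r^2 - 25*r - 48) - 15*r^2 + 102*r - 135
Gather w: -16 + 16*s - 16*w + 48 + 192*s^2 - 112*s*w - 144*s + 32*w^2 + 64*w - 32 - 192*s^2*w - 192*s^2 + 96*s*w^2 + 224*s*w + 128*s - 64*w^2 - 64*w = w^2*(96*s - 32) + w*(-192*s^2 + 112*s - 16)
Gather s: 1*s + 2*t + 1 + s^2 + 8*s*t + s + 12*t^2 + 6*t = s^2 + s*(8*t + 2) + 12*t^2 + 8*t + 1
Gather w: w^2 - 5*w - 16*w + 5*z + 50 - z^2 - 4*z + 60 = w^2 - 21*w - z^2 + z + 110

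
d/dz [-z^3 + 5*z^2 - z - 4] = -3*z^2 + 10*z - 1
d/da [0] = 0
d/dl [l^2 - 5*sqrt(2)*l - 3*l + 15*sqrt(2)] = 2*l - 5*sqrt(2) - 3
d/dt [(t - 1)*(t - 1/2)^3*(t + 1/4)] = 5*t^4 - 9*t^3 + 39*t^2/8 - 5*t/8 - 3/32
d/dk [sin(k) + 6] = cos(k)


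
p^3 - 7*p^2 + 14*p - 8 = (p - 4)*(p - 2)*(p - 1)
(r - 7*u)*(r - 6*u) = r^2 - 13*r*u + 42*u^2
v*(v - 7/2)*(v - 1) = v^3 - 9*v^2/2 + 7*v/2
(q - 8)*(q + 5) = q^2 - 3*q - 40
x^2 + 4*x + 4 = (x + 2)^2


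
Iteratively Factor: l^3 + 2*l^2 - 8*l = (l)*(l^2 + 2*l - 8) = l*(l - 2)*(l + 4)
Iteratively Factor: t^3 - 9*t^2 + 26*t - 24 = (t - 2)*(t^2 - 7*t + 12) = (t - 4)*(t - 2)*(t - 3)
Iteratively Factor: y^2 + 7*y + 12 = (y + 3)*(y + 4)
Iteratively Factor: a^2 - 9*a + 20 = (a - 4)*(a - 5)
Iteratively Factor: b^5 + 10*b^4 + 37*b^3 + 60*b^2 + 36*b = (b + 3)*(b^4 + 7*b^3 + 16*b^2 + 12*b) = (b + 2)*(b + 3)*(b^3 + 5*b^2 + 6*b) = (b + 2)^2*(b + 3)*(b^2 + 3*b) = (b + 2)^2*(b + 3)^2*(b)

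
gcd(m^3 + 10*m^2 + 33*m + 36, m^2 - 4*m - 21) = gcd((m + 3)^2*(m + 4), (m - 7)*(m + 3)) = m + 3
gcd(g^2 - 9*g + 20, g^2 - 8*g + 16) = g - 4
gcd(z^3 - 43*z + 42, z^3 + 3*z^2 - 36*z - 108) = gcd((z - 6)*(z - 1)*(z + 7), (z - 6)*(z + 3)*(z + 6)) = z - 6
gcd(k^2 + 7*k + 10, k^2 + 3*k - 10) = k + 5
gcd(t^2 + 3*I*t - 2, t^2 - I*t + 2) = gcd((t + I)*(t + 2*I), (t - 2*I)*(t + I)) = t + I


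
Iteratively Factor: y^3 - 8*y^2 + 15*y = (y)*(y^2 - 8*y + 15) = y*(y - 3)*(y - 5)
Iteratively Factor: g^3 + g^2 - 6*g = (g - 2)*(g^2 + 3*g) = (g - 2)*(g + 3)*(g)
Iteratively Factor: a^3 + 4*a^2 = (a + 4)*(a^2) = a*(a + 4)*(a)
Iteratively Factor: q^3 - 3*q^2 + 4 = (q + 1)*(q^2 - 4*q + 4) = (q - 2)*(q + 1)*(q - 2)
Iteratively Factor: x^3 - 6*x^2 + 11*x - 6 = (x - 3)*(x^2 - 3*x + 2) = (x - 3)*(x - 2)*(x - 1)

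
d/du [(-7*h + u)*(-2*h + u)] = -9*h + 2*u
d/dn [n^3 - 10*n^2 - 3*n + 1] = 3*n^2 - 20*n - 3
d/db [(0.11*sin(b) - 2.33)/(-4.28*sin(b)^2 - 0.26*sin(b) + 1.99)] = (0.4708*sin(b)^2 - 19.9448*sin(b) - 0.3869)*cos(b)/(18.3184*sin(b)^4 + 2.2256*sin(b)^3 - 16.9668*sin(b)^2 - 1.0348*sin(b) + 3.9601)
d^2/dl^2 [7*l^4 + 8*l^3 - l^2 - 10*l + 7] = 84*l^2 + 48*l - 2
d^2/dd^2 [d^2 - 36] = 2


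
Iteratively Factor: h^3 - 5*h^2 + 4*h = (h - 4)*(h^2 - h) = (h - 4)*(h - 1)*(h)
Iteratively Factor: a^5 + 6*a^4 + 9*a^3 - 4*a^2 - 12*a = (a + 2)*(a^4 + 4*a^3 + a^2 - 6*a) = (a + 2)^2*(a^3 + 2*a^2 - 3*a) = a*(a + 2)^2*(a^2 + 2*a - 3) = a*(a - 1)*(a + 2)^2*(a + 3)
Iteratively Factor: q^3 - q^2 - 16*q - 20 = (q + 2)*(q^2 - 3*q - 10) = (q + 2)^2*(q - 5)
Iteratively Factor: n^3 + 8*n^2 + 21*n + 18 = (n + 2)*(n^2 + 6*n + 9) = (n + 2)*(n + 3)*(n + 3)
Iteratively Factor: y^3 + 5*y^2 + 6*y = (y)*(y^2 + 5*y + 6) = y*(y + 3)*(y + 2)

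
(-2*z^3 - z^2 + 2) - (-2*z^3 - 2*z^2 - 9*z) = z^2 + 9*z + 2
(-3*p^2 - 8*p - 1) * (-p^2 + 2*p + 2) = 3*p^4 + 2*p^3 - 21*p^2 - 18*p - 2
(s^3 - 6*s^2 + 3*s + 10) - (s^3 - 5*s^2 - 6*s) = -s^2 + 9*s + 10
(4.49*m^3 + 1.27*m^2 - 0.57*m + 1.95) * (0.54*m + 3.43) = 2.4246*m^4 + 16.0865*m^3 + 4.0483*m^2 - 0.9021*m + 6.6885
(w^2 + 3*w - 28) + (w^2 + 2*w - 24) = 2*w^2 + 5*w - 52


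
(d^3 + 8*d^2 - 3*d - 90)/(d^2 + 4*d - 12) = (d^2 + 2*d - 15)/(d - 2)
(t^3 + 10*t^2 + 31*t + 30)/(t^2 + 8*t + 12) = (t^2 + 8*t + 15)/(t + 6)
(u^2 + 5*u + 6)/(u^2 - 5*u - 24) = (u + 2)/(u - 8)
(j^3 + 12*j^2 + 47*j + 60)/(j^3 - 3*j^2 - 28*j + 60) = (j^2 + 7*j + 12)/(j^2 - 8*j + 12)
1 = 1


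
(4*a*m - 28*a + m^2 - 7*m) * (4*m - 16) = 16*a*m^2 - 176*a*m + 448*a + 4*m^3 - 44*m^2 + 112*m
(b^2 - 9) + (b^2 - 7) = 2*b^2 - 16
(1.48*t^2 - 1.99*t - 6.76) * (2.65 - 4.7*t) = -6.956*t^3 + 13.275*t^2 + 26.4985*t - 17.914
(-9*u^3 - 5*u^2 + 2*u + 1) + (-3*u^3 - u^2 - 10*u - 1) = -12*u^3 - 6*u^2 - 8*u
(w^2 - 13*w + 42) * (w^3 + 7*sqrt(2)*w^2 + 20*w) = w^5 - 13*w^4 + 7*sqrt(2)*w^4 - 91*sqrt(2)*w^3 + 62*w^3 - 260*w^2 + 294*sqrt(2)*w^2 + 840*w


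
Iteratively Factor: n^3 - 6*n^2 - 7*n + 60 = (n - 5)*(n^2 - n - 12) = (n - 5)*(n + 3)*(n - 4)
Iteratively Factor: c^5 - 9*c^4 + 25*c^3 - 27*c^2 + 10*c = (c - 1)*(c^4 - 8*c^3 + 17*c^2 - 10*c) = (c - 1)^2*(c^3 - 7*c^2 + 10*c) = (c - 2)*(c - 1)^2*(c^2 - 5*c) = c*(c - 2)*(c - 1)^2*(c - 5)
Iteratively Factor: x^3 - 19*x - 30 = (x + 2)*(x^2 - 2*x - 15) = (x + 2)*(x + 3)*(x - 5)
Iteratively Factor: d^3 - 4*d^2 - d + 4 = (d + 1)*(d^2 - 5*d + 4) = (d - 4)*(d + 1)*(d - 1)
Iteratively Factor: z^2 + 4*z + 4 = (z + 2)*(z + 2)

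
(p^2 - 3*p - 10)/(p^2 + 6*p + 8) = (p - 5)/(p + 4)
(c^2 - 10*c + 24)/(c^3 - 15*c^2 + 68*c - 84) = (c - 4)/(c^2 - 9*c + 14)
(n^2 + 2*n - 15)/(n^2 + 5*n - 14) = (n^2 + 2*n - 15)/(n^2 + 5*n - 14)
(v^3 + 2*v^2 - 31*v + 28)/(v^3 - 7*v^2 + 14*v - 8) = (v + 7)/(v - 2)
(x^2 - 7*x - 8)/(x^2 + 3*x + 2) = (x - 8)/(x + 2)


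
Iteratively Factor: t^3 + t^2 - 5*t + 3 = (t + 3)*(t^2 - 2*t + 1) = (t - 1)*(t + 3)*(t - 1)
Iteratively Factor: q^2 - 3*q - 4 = (q - 4)*(q + 1)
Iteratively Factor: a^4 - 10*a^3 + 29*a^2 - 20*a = (a - 4)*(a^3 - 6*a^2 + 5*a) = (a - 5)*(a - 4)*(a^2 - a) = a*(a - 5)*(a - 4)*(a - 1)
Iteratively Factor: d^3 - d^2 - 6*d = (d)*(d^2 - d - 6) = d*(d + 2)*(d - 3)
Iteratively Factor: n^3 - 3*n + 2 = (n + 2)*(n^2 - 2*n + 1) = (n - 1)*(n + 2)*(n - 1)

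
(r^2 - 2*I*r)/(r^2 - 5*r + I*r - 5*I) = r*(r - 2*I)/(r^2 + r*(-5 + I) - 5*I)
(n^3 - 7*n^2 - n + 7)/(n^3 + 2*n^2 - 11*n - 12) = (n^2 - 8*n + 7)/(n^2 + n - 12)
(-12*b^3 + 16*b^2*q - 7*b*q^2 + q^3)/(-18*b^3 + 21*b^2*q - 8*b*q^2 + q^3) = (-2*b + q)/(-3*b + q)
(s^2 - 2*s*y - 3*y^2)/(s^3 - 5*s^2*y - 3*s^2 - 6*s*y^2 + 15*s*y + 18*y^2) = (-s + 3*y)/(-s^2 + 6*s*y + 3*s - 18*y)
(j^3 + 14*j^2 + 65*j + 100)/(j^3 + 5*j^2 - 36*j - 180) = (j^2 + 9*j + 20)/(j^2 - 36)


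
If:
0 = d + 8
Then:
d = -8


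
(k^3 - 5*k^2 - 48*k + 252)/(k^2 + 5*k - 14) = (k^2 - 12*k + 36)/(k - 2)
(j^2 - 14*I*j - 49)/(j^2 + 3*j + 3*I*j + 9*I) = (j^2 - 14*I*j - 49)/(j^2 + 3*j*(1 + I) + 9*I)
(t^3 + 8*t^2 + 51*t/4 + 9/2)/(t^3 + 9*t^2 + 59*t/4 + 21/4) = (t + 6)/(t + 7)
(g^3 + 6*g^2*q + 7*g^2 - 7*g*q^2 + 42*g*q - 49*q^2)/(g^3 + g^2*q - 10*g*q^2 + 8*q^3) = (-g^2 - 7*g*q - 7*g - 49*q)/(-g^2 - 2*g*q + 8*q^2)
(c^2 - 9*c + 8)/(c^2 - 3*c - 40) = (c - 1)/(c + 5)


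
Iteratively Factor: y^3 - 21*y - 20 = (y + 1)*(y^2 - y - 20) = (y + 1)*(y + 4)*(y - 5)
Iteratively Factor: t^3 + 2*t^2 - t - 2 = (t + 2)*(t^2 - 1) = (t - 1)*(t + 2)*(t + 1)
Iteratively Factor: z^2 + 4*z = (z)*(z + 4)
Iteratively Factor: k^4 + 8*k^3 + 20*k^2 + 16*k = (k)*(k^3 + 8*k^2 + 20*k + 16) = k*(k + 2)*(k^2 + 6*k + 8) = k*(k + 2)^2*(k + 4)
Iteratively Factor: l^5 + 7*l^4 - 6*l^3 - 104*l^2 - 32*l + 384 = (l - 3)*(l^4 + 10*l^3 + 24*l^2 - 32*l - 128) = (l - 3)*(l + 4)*(l^3 + 6*l^2 - 32) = (l - 3)*(l + 4)^2*(l^2 + 2*l - 8) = (l - 3)*(l + 4)^3*(l - 2)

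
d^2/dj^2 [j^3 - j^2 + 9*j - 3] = 6*j - 2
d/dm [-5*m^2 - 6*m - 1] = -10*m - 6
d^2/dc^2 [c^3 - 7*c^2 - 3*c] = 6*c - 14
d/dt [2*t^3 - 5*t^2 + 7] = 2*t*(3*t - 5)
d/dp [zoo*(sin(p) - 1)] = zoo*cos(p)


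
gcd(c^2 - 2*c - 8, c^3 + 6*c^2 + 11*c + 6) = c + 2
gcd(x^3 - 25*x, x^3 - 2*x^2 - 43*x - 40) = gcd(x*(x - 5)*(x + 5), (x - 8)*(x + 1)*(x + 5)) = x + 5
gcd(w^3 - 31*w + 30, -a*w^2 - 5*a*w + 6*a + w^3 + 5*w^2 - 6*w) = w^2 + 5*w - 6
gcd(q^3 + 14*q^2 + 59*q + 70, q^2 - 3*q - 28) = 1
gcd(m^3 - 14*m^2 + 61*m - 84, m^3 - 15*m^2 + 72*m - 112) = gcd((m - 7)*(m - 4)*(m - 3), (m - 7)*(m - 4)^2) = m^2 - 11*m + 28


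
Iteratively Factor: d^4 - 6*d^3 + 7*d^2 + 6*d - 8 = (d - 1)*(d^3 - 5*d^2 + 2*d + 8) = (d - 2)*(d - 1)*(d^2 - 3*d - 4) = (d - 4)*(d - 2)*(d - 1)*(d + 1)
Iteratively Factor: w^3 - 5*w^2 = (w - 5)*(w^2) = w*(w - 5)*(w)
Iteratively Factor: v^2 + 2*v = (v)*(v + 2)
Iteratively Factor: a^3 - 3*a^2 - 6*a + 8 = (a - 4)*(a^2 + a - 2) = (a - 4)*(a - 1)*(a + 2)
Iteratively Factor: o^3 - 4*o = (o)*(o^2 - 4) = o*(o + 2)*(o - 2)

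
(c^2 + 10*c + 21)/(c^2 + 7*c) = (c + 3)/c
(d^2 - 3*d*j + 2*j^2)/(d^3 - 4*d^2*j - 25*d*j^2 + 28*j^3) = (d - 2*j)/(d^2 - 3*d*j - 28*j^2)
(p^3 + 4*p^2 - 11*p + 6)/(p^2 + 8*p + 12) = (p^2 - 2*p + 1)/(p + 2)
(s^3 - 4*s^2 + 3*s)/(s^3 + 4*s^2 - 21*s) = (s - 1)/(s + 7)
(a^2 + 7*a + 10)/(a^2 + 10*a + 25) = (a + 2)/(a + 5)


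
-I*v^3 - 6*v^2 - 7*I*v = v*(v - 7*I)*(-I*v + 1)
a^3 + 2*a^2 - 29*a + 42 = (a - 3)*(a - 2)*(a + 7)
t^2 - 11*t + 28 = (t - 7)*(t - 4)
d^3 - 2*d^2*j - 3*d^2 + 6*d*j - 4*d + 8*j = (d - 4)*(d + 1)*(d - 2*j)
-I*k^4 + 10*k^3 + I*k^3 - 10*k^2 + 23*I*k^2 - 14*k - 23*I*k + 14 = (k - 1)*(k + 2*I)*(k + 7*I)*(-I*k + 1)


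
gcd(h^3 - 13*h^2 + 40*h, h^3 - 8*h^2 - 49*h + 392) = h - 8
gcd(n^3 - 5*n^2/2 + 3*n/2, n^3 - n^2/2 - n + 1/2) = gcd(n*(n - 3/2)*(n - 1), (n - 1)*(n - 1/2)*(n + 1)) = n - 1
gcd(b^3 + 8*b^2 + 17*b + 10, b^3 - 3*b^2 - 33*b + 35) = b + 5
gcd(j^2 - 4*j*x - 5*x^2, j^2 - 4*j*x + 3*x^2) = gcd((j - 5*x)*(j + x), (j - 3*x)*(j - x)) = 1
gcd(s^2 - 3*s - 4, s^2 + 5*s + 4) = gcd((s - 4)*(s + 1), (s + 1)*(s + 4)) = s + 1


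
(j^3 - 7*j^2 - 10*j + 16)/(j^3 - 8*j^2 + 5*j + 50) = (j^2 - 9*j + 8)/(j^2 - 10*j + 25)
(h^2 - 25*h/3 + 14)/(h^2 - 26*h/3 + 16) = (3*h - 7)/(3*h - 8)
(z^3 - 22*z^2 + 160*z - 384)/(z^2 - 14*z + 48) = z - 8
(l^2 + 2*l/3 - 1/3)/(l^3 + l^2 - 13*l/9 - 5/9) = 3*(3*l^2 + 2*l - 1)/(9*l^3 + 9*l^2 - 13*l - 5)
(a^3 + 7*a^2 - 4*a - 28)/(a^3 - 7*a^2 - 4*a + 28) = (a + 7)/(a - 7)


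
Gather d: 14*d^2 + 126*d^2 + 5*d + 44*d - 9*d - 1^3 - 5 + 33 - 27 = 140*d^2 + 40*d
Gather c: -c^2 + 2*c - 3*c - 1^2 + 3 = -c^2 - c + 2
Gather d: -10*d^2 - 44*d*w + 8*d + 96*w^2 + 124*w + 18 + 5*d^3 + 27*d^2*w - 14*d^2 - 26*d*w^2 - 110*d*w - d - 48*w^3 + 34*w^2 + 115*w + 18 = 5*d^3 + d^2*(27*w - 24) + d*(-26*w^2 - 154*w + 7) - 48*w^3 + 130*w^2 + 239*w + 36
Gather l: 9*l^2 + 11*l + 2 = 9*l^2 + 11*l + 2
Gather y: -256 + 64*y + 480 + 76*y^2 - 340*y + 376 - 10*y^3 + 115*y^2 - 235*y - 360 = -10*y^3 + 191*y^2 - 511*y + 240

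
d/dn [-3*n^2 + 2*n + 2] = 2 - 6*n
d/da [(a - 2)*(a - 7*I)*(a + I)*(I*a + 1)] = 4*I*a^3 + a^2*(21 - 6*I) + 2*a*(-14 + I) + 7 - 2*I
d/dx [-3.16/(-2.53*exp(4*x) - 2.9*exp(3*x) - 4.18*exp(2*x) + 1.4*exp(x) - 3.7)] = (-31.9792*exp(3*x) - 27.492*exp(2*x) - 26.4176*exp(x) + 4.424)*exp(x)/(2.53*exp(4*x) + 2.9*exp(3*x) + 4.18*exp(2*x) - 1.4*exp(x) + 3.7)^2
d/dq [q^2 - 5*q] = 2*q - 5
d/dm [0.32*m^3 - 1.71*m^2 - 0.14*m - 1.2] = 0.96*m^2 - 3.42*m - 0.14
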